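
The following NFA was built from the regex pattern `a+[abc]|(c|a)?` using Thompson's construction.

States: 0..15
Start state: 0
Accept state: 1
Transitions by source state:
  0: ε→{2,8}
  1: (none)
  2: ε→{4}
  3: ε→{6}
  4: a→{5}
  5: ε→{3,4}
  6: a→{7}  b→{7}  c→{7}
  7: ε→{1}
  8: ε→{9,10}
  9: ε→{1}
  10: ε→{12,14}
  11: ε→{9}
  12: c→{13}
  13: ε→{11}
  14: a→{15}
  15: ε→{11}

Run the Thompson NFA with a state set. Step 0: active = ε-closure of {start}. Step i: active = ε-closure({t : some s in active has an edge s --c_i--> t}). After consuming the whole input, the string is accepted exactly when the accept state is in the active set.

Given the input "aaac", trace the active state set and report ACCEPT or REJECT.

Answer: ACCEPT

Trace:
start: ε-closure({0}) = {0,1,2,4,8,9,10,12,14}
'a' @ 1: {1,3,4,5,6,9,11,15}  (accept∈set)
'a' @ 2: {1,3,4,5,6,7}  (accept∈set)
'a' @ 3: {1,3,4,5,6,7}  (accept∈set)
'c' @ 4: {1,7}  (accept∈set)
final: {1,7}; accept 1 in set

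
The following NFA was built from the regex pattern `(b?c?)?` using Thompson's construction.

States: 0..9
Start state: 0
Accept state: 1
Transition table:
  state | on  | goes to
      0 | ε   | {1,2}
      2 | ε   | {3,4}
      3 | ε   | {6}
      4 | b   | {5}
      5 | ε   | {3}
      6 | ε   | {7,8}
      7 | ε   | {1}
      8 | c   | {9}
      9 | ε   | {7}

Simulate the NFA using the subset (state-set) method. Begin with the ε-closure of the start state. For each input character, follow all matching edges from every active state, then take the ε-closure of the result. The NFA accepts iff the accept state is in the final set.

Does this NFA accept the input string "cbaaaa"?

start: ε-closure({0}) = {0,1,2,3,4,6,7,8}
'c' @ 1: {1,7,9}  ✓accept
'b' @ 2: {}  — no active states
rest 'aaaa' ignored (set empty)
final: {}; accept 1 not in set

Answer: REJECT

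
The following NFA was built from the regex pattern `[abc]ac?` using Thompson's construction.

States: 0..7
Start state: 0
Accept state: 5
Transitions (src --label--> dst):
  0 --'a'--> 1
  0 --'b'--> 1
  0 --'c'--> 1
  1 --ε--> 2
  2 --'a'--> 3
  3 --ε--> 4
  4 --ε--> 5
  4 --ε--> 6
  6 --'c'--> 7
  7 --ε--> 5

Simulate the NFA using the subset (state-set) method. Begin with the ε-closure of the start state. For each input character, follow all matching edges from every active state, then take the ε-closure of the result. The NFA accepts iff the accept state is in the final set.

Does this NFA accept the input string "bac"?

Answer: ACCEPT

Derivation:
initial (ε-close {0}): {0}
'b' @ 1: {1,2}
'a' @ 2: {3,4,5,6}  (accept∈set)
'c' @ 3: {5,7}  (accept∈set)
end set {5,7} — state 5 in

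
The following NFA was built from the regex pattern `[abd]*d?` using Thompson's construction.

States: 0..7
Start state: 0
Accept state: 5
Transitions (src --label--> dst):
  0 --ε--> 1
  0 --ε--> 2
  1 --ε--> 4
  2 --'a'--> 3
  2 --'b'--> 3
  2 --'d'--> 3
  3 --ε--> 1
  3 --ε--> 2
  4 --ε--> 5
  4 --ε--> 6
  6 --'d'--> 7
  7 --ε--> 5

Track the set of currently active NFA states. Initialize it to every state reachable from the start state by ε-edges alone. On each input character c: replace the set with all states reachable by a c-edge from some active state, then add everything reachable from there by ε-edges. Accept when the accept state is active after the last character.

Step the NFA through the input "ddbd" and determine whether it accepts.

Answer: ACCEPT

Trace:
initial (ε-close {0}): {0,1,2,4,5,6}
'd' @ 1: {1,2,3,4,5,6,7}  ✓accept
'd' @ 2: {1,2,3,4,5,6,7}  ✓accept
'b' @ 3: {1,2,3,4,5,6}  ✓accept
'd' @ 4: {1,2,3,4,5,6,7}  ✓accept
end set {1,2,3,4,5,6,7} — state 5 in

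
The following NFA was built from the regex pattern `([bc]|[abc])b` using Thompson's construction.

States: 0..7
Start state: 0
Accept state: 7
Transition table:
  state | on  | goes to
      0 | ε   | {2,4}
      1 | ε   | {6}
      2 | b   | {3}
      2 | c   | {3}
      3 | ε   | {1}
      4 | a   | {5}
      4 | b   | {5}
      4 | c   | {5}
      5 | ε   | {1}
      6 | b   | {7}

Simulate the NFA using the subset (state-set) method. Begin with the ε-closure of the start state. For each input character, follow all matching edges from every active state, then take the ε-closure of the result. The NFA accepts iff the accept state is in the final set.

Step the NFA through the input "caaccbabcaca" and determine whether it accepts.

start: ε-closure({0}) = {0,2,4}
'c' @ 1: {1,3,5,6}
'a' @ 2: {}  — dead — no transitions
rest 'accbabcaca' ignored (set empty)
final: {}; accept 7 not in set

Answer: REJECT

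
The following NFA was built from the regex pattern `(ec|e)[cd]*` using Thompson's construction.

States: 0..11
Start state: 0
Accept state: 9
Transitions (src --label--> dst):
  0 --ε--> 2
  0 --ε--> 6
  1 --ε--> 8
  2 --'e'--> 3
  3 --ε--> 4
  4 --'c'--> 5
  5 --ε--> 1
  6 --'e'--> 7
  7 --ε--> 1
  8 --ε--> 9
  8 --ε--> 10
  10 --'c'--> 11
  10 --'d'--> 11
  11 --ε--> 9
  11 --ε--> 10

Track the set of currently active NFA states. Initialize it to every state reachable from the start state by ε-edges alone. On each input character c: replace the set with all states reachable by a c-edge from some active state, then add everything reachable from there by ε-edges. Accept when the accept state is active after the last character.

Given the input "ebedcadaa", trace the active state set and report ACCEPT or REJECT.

Answer: REJECT

Derivation:
initial (ε-close {0}): {0,2,6}
'e' @ 1: {1,3,4,7,8,9,10}  [accepting]
'b' @ 2: {}  — no active states
rest 'edcadaa' ignored (set empty)
end set {} — state 9 not in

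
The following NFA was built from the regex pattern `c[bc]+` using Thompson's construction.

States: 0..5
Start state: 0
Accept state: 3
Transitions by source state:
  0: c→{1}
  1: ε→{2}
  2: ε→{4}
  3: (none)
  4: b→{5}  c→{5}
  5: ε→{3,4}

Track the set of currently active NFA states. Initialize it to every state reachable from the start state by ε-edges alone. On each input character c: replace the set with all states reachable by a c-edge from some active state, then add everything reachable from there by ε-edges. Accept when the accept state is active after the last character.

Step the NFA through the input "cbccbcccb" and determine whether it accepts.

Answer: ACCEPT

Derivation:
S₀ = ε-closure({0}) = {0}
'c' @ 1: {1,2,4}
'b' @ 2: {3,4,5}  ✓accept
'c' @ 3: {3,4,5}  ✓accept
'c' @ 4: {3,4,5}  ✓accept
'b' @ 5: {3,4,5}  ✓accept
'c' @ 6: {3,4,5}  ✓accept
'c' @ 7: {3,4,5}  ✓accept
'c' @ 8: {3,4,5}  ✓accept
'b' @ 9: {3,4,5}  ✓accept
end set {3,4,5} — state 3 in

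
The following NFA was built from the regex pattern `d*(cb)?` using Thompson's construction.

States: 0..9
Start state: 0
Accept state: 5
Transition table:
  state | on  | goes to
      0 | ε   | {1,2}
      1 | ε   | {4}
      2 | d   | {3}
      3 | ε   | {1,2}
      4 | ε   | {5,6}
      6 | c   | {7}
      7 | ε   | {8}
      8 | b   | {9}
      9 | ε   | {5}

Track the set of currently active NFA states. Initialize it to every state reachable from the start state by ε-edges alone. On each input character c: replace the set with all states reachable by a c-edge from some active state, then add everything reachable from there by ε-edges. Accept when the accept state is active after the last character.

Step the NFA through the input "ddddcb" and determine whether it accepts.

Answer: ACCEPT

Derivation:
start: ε-closure({0}) = {0,1,2,4,5,6}
'd' @ 1: {1,2,3,4,5,6}  ✓accept
'd' @ 2: {1,2,3,4,5,6}  ✓accept
'd' @ 3: {1,2,3,4,5,6}  ✓accept
'd' @ 4: {1,2,3,4,5,6}  ✓accept
'c' @ 5: {7,8}
'b' @ 6: {5,9}  ✓accept
after full input: {5,9}  (accept=5 in)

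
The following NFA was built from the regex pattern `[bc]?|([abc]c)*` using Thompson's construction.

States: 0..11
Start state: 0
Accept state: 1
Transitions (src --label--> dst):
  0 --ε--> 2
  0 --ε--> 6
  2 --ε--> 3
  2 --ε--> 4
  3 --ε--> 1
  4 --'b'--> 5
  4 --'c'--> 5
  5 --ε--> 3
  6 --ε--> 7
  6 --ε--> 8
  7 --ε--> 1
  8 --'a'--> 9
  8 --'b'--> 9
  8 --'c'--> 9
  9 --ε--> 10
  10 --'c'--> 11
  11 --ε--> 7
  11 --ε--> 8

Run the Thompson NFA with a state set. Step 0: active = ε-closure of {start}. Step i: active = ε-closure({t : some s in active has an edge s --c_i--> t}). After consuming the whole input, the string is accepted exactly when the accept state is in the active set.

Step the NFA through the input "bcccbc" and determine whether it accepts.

start: ε-closure({0}) = {0,1,2,3,4,6,7,8}
'b' @ 1: {1,3,5,9,10}  (accept∈set)
'c' @ 2: {1,7,8,11}  (accept∈set)
'c' @ 3: {9,10}
'c' @ 4: {1,7,8,11}  (accept∈set)
'b' @ 5: {9,10}
'c' @ 6: {1,7,8,11}  (accept∈set)
after full input: {1,7,8,11}  (accept=1 in)

Answer: ACCEPT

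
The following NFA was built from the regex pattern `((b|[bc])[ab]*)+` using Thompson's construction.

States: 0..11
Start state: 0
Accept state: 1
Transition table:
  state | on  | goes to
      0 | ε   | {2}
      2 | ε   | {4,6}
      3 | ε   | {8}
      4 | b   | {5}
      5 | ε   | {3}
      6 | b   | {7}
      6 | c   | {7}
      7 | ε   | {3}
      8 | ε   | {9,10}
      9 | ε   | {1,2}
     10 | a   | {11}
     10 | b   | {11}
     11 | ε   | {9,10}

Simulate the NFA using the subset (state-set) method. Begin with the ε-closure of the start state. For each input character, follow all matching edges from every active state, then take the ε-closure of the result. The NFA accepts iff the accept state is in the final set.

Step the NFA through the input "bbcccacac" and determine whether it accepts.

Answer: ACCEPT

Trace:
S₀ = ε-closure({0}) = {0,2,4,6}
'b' @ 1: {1,2,3,4,5,6,7,8,9,10}  ✓accept
'b' @ 2: {1,2,3,4,5,6,7,8,9,10,11}  ✓accept
'c' @ 3: {1,2,3,4,6,7,8,9,10}  ✓accept
'c' @ 4: {1,2,3,4,6,7,8,9,10}  ✓accept
'c' @ 5: {1,2,3,4,6,7,8,9,10}  ✓accept
'a' @ 6: {1,2,4,6,9,10,11}  ✓accept
'c' @ 7: {1,2,3,4,6,7,8,9,10}  ✓accept
'a' @ 8: {1,2,4,6,9,10,11}  ✓accept
'c' @ 9: {1,2,3,4,6,7,8,9,10}  ✓accept
after full input: {1,2,3,4,6,7,8,9,10}  (accept=1 in)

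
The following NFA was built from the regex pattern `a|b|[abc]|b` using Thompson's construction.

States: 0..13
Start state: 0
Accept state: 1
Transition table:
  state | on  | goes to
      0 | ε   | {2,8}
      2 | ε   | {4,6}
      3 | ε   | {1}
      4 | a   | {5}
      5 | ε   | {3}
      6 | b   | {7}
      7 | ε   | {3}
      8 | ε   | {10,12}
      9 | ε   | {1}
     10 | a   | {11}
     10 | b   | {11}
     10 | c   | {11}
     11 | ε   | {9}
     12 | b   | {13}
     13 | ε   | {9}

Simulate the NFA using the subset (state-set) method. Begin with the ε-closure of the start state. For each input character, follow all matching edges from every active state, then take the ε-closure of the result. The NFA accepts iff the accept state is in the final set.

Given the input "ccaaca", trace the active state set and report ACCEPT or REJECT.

Answer: REJECT

Derivation:
initial (ε-close {0}): {0,2,4,6,8,10,12}
'c' @ 1: {1,9,11}  [accepting]
'c' @ 2: {}  — dead — no transitions
rest 'aaca' ignored (set empty)
final: {}; accept 1 not in set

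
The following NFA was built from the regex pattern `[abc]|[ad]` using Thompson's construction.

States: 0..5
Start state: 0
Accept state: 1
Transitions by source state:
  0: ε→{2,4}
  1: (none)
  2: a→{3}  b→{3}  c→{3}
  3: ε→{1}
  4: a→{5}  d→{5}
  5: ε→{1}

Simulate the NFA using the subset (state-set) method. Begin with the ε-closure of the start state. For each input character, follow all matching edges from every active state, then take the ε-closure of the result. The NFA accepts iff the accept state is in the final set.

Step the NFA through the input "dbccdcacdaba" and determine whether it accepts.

S₀ = ε-closure({0}) = {0,2,4}
'd' @ 1: {1,5}  (accept∈set)
'b' @ 2: {}  — no active states
rest 'ccdcacdaba' ignored (set empty)
end set {} — state 1 not in

Answer: REJECT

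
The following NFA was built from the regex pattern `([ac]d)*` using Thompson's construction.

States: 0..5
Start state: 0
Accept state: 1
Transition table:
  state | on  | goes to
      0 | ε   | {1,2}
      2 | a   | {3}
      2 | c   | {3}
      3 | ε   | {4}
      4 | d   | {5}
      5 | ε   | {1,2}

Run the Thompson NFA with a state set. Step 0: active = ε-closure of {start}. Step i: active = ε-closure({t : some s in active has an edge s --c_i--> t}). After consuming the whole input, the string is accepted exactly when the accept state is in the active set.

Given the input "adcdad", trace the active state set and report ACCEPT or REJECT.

start: ε-closure({0}) = {0,1,2}
'a' @ 1: {3,4}
'd' @ 2: {1,2,5}  (accept∈set)
'c' @ 3: {3,4}
'd' @ 4: {1,2,5}  (accept∈set)
'a' @ 5: {3,4}
'd' @ 6: {1,2,5}  (accept∈set)
after full input: {1,2,5}  (accept=1 in)

Answer: ACCEPT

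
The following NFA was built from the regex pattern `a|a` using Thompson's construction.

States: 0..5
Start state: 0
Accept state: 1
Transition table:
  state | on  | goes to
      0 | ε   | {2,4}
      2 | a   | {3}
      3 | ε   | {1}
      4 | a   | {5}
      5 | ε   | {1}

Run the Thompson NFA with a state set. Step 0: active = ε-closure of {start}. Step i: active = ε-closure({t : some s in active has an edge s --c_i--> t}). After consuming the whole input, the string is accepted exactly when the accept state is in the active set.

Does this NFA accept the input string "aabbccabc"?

Answer: REJECT

Trace:
initial (ε-close {0}): {0,2,4}
'a' @ 1: {1,3,5}  [accepting]
'a' @ 2: {}  — state set empty
rest 'bbccabc' ignored (set empty)
after full input: {}  (accept=1 not in)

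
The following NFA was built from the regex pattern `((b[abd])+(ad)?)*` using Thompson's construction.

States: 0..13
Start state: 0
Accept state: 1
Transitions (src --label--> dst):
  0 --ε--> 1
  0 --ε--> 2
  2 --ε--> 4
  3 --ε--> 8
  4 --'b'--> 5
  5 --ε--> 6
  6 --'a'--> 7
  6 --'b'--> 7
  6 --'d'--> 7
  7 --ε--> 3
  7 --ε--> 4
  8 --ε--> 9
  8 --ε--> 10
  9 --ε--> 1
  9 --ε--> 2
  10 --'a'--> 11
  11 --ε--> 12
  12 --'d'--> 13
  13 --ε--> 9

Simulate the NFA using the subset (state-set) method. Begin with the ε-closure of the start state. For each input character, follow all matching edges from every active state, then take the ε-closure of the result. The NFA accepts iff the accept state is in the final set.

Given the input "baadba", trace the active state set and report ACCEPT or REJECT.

initial (ε-close {0}): {0,1,2,4}
'b' @ 1: {5,6}
'a' @ 2: {1,2,3,4,7,8,9,10}  (accept∈set)
'a' @ 3: {11,12}
'd' @ 4: {1,2,4,9,13}  (accept∈set)
'b' @ 5: {5,6}
'a' @ 6: {1,2,3,4,7,8,9,10}  (accept∈set)
final: {1,2,3,4,7,8,9,10}; accept 1 in set

Answer: ACCEPT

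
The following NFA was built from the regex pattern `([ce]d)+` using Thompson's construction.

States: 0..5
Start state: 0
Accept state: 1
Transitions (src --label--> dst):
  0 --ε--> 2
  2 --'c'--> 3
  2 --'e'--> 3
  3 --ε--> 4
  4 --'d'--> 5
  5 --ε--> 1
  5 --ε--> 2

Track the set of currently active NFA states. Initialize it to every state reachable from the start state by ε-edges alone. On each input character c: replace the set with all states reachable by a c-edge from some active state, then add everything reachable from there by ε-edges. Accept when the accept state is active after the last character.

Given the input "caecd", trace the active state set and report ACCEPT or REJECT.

Answer: REJECT

Steps:
initial (ε-close {0}): {0,2}
'c' @ 1: {3,4}
'a' @ 2: {}  — no active states
rest 'ecd' ignored (set empty)
end set {} — state 1 not in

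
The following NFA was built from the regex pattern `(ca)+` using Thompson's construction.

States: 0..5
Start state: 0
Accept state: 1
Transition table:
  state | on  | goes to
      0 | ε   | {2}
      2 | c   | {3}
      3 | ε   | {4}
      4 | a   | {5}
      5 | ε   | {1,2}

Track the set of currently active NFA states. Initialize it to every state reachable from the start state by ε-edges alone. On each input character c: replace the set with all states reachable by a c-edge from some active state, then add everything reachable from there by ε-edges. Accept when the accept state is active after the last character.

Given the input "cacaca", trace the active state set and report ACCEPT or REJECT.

start: ε-closure({0}) = {0,2}
'c' @ 1: {3,4}
'a' @ 2: {1,2,5}  (accept∈set)
'c' @ 3: {3,4}
'a' @ 4: {1,2,5}  (accept∈set)
'c' @ 5: {3,4}
'a' @ 6: {1,2,5}  (accept∈set)
final: {1,2,5}; accept 1 in set

Answer: ACCEPT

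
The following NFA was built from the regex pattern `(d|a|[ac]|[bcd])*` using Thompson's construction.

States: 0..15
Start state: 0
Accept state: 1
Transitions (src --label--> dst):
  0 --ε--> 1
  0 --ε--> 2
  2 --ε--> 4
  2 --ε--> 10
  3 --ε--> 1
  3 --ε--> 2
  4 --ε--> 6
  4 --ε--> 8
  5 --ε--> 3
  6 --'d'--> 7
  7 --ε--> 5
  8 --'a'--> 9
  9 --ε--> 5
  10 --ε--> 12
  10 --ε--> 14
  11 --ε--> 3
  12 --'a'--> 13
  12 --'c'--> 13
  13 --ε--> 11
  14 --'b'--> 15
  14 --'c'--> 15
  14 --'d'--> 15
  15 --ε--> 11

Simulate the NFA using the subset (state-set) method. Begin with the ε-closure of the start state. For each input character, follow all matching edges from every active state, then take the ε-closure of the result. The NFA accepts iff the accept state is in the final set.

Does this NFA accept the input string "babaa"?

Answer: ACCEPT

Trace:
initial (ε-close {0}): {0,1,2,4,6,8,10,12,14}
'b' @ 1: {1,2,3,4,6,8,10,11,12,14,15}  (accept∈set)
'a' @ 2: {1,2,3,4,5,6,8,9,10,11,12,13,14}  (accept∈set)
'b' @ 3: {1,2,3,4,6,8,10,11,12,14,15}  (accept∈set)
'a' @ 4: {1,2,3,4,5,6,8,9,10,11,12,13,14}  (accept∈set)
'a' @ 5: {1,2,3,4,5,6,8,9,10,11,12,13,14}  (accept∈set)
end set {1,2,3,4,5,6,8,9,10,11,12,13,14} — state 1 in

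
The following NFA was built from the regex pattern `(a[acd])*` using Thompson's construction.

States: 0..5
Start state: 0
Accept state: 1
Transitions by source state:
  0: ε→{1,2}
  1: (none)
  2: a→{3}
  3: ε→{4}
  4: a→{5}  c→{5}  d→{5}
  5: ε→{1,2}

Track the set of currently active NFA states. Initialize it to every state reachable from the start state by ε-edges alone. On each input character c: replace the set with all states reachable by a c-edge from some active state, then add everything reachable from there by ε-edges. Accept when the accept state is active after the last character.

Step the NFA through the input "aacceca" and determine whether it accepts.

Answer: REJECT

Derivation:
S₀ = ε-closure({0}) = {0,1,2}
'a' @ 1: {3,4}
'a' @ 2: {1,2,5}  (accept∈set)
'c' @ 3: {}  — dead — no transitions
rest 'ceca' ignored (set empty)
final: {}; accept 1 not in set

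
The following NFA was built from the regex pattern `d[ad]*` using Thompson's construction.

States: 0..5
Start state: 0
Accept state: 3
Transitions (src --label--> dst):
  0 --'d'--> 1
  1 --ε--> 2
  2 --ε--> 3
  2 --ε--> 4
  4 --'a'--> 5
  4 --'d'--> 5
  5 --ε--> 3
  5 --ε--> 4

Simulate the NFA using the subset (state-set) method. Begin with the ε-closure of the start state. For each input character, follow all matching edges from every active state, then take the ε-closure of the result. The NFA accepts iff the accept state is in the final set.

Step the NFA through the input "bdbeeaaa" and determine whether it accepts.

start: ε-closure({0}) = {0}
'b' @ 1: {}  — no active states
rest 'dbeeaaa' ignored (set empty)
final: {}; accept 3 not in set

Answer: REJECT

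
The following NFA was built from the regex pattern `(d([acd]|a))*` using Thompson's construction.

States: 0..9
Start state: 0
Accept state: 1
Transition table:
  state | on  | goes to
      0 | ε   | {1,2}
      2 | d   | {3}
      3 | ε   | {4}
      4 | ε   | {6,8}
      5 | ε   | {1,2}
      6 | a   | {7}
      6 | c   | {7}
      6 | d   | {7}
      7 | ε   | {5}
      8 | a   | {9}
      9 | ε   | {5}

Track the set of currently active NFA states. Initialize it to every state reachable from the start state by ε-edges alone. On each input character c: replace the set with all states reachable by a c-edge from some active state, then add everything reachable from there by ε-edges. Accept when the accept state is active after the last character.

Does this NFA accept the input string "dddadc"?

start: ε-closure({0}) = {0,1,2}
'd' @ 1: {3,4,6,8}
'd' @ 2: {1,2,5,7}  ✓accept
'd' @ 3: {3,4,6,8}
'a' @ 4: {1,2,5,7,9}  ✓accept
'd' @ 5: {3,4,6,8}
'c' @ 6: {1,2,5,7}  ✓accept
end set {1,2,5,7} — state 1 in

Answer: ACCEPT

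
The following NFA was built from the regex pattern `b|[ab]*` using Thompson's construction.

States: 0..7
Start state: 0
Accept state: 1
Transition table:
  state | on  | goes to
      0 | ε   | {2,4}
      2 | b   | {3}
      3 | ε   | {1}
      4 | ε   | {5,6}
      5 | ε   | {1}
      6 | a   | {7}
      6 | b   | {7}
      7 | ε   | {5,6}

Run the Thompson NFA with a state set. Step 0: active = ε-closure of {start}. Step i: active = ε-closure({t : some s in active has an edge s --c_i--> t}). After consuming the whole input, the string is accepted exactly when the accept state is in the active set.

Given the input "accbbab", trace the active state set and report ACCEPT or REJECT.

S₀ = ε-closure({0}) = {0,1,2,4,5,6}
'a' @ 1: {1,5,6,7}  [accepting]
'c' @ 2: {}  — dead — no transitions
rest 'cbbab' ignored (set empty)
end set {} — state 1 not in

Answer: REJECT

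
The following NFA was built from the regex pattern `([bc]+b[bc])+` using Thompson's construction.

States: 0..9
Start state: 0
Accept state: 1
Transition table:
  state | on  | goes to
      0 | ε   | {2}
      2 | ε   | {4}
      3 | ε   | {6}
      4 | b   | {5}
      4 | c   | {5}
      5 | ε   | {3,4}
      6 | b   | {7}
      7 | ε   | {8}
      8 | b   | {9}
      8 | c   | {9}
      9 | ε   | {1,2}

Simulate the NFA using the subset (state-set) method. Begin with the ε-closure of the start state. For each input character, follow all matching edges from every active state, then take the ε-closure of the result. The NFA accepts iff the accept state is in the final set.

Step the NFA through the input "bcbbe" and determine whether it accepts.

initial (ε-close {0}): {0,2,4}
'b' @ 1: {3,4,5,6}
'c' @ 2: {3,4,5,6}
'b' @ 3: {3,4,5,6,7,8}
'b' @ 4: {1,2,3,4,5,6,7,8,9}  (accept∈set)
'e' @ 5: {}  — dead — no transitions
end set {} — state 1 not in

Answer: REJECT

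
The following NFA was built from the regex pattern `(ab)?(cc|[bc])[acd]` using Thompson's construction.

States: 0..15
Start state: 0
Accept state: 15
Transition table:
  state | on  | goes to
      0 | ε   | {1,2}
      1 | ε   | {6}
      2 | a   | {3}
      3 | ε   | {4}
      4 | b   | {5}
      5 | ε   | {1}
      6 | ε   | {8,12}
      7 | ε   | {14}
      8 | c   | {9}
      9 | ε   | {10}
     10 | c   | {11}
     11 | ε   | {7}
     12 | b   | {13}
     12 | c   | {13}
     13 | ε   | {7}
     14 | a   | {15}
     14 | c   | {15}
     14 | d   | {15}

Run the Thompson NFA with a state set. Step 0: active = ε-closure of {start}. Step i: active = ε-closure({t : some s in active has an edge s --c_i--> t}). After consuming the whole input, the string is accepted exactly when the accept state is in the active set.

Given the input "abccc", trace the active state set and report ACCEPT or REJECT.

S₀ = ε-closure({0}) = {0,1,2,6,8,12}
'a' @ 1: {3,4}
'b' @ 2: {1,5,6,8,12}
'c' @ 3: {7,9,10,13,14}
'c' @ 4: {7,11,14,15}  ✓accept
'c' @ 5: {15}  ✓accept
after full input: {15}  (accept=15 in)

Answer: ACCEPT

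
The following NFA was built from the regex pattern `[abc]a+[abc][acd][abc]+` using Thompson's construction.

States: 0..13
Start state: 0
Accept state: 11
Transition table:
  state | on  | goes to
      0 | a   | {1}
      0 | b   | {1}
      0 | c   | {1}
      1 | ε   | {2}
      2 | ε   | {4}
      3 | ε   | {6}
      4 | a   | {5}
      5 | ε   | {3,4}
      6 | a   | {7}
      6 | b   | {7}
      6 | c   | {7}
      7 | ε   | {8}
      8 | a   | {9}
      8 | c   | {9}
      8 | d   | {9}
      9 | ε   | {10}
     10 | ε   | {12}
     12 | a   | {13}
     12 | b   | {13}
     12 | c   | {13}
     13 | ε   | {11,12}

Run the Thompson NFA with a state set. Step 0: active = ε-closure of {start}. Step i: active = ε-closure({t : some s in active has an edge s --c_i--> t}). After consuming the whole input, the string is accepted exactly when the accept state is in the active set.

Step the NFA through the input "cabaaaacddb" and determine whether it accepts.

S₀ = ε-closure({0}) = {0}
'c' @ 1: {1,2,4}
'a' @ 2: {3,4,5,6}
'b' @ 3: {7,8}
'a' @ 4: {9,10,12}
'a' @ 5: {11,12,13}  [accepting]
'a' @ 6: {11,12,13}  [accepting]
'a' @ 7: {11,12,13}  [accepting]
'c' @ 8: {11,12,13}  [accepting]
'd' @ 9: {}  — state set empty
rest 'db' ignored (set empty)
final: {}; accept 11 not in set

Answer: REJECT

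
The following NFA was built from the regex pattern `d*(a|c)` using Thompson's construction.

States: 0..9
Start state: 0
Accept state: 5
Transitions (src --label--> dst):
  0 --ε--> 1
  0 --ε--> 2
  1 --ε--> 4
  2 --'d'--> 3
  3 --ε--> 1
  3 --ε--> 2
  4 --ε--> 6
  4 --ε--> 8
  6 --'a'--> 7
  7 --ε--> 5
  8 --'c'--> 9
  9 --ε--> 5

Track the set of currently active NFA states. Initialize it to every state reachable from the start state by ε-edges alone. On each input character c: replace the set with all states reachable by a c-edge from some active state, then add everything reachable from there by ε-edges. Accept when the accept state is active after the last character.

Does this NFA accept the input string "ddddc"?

initial (ε-close {0}): {0,1,2,4,6,8}
'd' @ 1: {1,2,3,4,6,8}
'd' @ 2: {1,2,3,4,6,8}
'd' @ 3: {1,2,3,4,6,8}
'd' @ 4: {1,2,3,4,6,8}
'c' @ 5: {5,9}  (accept∈set)
after full input: {5,9}  (accept=5 in)

Answer: ACCEPT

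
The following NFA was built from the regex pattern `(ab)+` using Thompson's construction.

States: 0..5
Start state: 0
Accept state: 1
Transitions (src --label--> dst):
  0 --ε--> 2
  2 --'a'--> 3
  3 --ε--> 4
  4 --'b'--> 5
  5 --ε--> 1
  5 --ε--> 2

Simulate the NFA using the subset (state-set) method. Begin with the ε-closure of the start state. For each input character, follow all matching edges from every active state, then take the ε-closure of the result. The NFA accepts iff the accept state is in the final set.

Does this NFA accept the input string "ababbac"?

Answer: REJECT

Derivation:
S₀ = ε-closure({0}) = {0,2}
'a' @ 1: {3,4}
'b' @ 2: {1,2,5}  (accept∈set)
'a' @ 3: {3,4}
'b' @ 4: {1,2,5}  (accept∈set)
'b' @ 5: {}  — no active states
rest 'ac' ignored (set empty)
final: {}; accept 1 not in set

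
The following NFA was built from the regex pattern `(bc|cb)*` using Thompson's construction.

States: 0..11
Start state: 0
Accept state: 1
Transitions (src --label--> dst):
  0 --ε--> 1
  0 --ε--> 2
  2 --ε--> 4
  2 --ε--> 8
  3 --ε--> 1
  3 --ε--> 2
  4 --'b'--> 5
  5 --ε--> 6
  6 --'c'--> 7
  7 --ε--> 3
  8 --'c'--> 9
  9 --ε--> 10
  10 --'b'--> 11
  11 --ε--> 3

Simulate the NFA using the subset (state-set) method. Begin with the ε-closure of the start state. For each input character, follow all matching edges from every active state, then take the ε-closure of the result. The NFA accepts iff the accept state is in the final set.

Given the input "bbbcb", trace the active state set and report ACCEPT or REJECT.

S₀ = ε-closure({0}) = {0,1,2,4,8}
'b' @ 1: {5,6}
'b' @ 2: {}  — dead — no transitions
rest 'bcb' ignored (set empty)
final: {}; accept 1 not in set

Answer: REJECT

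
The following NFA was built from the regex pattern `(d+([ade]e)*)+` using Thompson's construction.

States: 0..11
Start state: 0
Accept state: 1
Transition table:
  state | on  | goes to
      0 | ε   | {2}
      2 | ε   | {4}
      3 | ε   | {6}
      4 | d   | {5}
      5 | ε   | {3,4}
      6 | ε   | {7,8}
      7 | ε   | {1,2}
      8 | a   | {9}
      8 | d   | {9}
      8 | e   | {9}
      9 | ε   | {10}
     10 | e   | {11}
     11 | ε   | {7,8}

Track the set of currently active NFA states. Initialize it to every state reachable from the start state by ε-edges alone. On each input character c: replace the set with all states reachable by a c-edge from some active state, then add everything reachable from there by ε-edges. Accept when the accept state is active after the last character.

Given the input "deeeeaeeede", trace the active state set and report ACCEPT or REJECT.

Answer: ACCEPT

Steps:
S₀ = ε-closure({0}) = {0,2,4}
'd' @ 1: {1,2,3,4,5,6,7,8}  ✓accept
'e' @ 2: {9,10}
'e' @ 3: {1,2,4,7,8,11}  ✓accept
'e' @ 4: {9,10}
'e' @ 5: {1,2,4,7,8,11}  ✓accept
'a' @ 6: {9,10}
'e' @ 7: {1,2,4,7,8,11}  ✓accept
'e' @ 8: {9,10}
'e' @ 9: {1,2,4,7,8,11}  ✓accept
'd' @ 10: {1,2,3,4,5,6,7,8,9,10}  ✓accept
'e' @ 11: {1,2,4,7,8,9,10,11}  ✓accept
end set {1,2,4,7,8,9,10,11} — state 1 in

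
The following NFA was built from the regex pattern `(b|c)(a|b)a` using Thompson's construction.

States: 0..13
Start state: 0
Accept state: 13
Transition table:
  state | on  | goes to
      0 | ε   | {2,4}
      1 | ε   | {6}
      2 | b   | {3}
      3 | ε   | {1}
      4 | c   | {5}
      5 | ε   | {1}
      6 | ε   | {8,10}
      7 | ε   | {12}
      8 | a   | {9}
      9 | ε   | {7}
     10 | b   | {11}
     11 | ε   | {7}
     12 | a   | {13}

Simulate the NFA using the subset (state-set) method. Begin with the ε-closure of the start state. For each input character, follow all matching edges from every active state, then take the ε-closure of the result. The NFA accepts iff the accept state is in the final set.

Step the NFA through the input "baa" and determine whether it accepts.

Answer: ACCEPT

Trace:
start: ε-closure({0}) = {0,2,4}
'b' @ 1: {1,3,6,8,10}
'a' @ 2: {7,9,12}
'a' @ 3: {13}  ✓accept
after full input: {13}  (accept=13 in)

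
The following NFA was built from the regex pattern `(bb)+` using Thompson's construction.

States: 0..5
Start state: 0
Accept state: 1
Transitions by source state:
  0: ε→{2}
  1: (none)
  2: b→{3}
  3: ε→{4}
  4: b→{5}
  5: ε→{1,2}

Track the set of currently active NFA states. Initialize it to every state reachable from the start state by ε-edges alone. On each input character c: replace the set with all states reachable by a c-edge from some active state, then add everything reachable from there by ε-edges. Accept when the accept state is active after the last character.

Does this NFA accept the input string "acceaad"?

start: ε-closure({0}) = {0,2}
'a' @ 1: {}  — dead — no transitions
rest 'cceaad' ignored (set empty)
final: {}; accept 1 not in set

Answer: REJECT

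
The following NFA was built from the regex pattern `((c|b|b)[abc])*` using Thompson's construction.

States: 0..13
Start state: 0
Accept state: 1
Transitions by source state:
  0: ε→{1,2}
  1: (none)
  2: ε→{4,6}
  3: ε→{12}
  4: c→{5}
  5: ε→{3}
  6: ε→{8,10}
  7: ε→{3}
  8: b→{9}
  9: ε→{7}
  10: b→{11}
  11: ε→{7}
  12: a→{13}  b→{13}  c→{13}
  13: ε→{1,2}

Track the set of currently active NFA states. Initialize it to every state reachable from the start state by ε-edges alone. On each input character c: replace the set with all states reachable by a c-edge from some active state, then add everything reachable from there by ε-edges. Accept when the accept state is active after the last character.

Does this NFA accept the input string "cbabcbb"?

Answer: REJECT

Steps:
initial (ε-close {0}): {0,1,2,4,6,8,10}
'c' @ 1: {3,5,12}
'b' @ 2: {1,2,4,6,8,10,13}  [accepting]
'a' @ 3: {}  — no active states
rest 'bcbb' ignored (set empty)
end set {} — state 1 not in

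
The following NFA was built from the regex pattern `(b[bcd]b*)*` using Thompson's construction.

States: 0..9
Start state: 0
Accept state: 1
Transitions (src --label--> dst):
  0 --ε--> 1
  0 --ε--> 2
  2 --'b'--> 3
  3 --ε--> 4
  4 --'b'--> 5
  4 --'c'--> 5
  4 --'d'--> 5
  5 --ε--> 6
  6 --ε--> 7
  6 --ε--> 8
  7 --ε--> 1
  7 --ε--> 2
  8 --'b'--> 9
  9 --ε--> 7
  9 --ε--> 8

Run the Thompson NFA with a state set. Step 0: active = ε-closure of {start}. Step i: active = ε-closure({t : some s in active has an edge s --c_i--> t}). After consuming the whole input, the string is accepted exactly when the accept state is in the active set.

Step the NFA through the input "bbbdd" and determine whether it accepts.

initial (ε-close {0}): {0,1,2}
'b' @ 1: {3,4}
'b' @ 2: {1,2,5,6,7,8}  [accepting]
'b' @ 3: {1,2,3,4,7,8,9}  [accepting]
'd' @ 4: {1,2,5,6,7,8}  [accepting]
'd' @ 5: {}  — state set empty
final: {}; accept 1 not in set

Answer: REJECT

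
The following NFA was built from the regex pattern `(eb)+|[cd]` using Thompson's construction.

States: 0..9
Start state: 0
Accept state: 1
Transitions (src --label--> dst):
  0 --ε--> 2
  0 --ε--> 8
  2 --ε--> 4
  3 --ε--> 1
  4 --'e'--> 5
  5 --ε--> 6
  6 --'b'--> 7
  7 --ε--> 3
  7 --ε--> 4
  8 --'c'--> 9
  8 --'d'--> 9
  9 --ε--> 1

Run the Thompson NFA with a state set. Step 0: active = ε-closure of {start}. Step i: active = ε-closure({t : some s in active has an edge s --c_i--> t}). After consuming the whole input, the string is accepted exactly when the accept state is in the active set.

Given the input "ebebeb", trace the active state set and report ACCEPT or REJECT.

Answer: ACCEPT

Steps:
start: ε-closure({0}) = {0,2,4,8}
'e' @ 1: {5,6}
'b' @ 2: {1,3,4,7}  (accept∈set)
'e' @ 3: {5,6}
'b' @ 4: {1,3,4,7}  (accept∈set)
'e' @ 5: {5,6}
'b' @ 6: {1,3,4,7}  (accept∈set)
end set {1,3,4,7} — state 1 in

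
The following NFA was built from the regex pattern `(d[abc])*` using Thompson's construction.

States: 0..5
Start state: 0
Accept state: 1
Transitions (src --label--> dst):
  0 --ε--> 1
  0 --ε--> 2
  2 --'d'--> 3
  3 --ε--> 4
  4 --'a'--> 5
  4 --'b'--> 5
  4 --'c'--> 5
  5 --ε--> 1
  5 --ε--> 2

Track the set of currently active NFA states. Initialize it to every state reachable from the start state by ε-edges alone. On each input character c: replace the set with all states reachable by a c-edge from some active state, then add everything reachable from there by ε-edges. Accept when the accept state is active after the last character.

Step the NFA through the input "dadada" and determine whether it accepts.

initial (ε-close {0}): {0,1,2}
'd' @ 1: {3,4}
'a' @ 2: {1,2,5}  [accepting]
'd' @ 3: {3,4}
'a' @ 4: {1,2,5}  [accepting]
'd' @ 5: {3,4}
'a' @ 6: {1,2,5}  [accepting]
after full input: {1,2,5}  (accept=1 in)

Answer: ACCEPT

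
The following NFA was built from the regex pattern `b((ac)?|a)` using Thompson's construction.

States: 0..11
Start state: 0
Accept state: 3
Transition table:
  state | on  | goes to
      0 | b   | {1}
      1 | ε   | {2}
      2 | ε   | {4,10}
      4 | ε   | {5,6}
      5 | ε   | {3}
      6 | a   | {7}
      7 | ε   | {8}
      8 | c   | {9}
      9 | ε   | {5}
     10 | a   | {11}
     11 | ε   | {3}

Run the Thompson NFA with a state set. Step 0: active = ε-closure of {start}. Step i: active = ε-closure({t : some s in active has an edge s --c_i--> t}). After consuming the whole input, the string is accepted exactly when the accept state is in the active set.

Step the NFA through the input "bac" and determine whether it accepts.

initial (ε-close {0}): {0}
'b' @ 1: {1,2,3,4,5,6,10}  [accepting]
'a' @ 2: {3,7,8,11}  [accepting]
'c' @ 3: {3,5,9}  [accepting]
after full input: {3,5,9}  (accept=3 in)

Answer: ACCEPT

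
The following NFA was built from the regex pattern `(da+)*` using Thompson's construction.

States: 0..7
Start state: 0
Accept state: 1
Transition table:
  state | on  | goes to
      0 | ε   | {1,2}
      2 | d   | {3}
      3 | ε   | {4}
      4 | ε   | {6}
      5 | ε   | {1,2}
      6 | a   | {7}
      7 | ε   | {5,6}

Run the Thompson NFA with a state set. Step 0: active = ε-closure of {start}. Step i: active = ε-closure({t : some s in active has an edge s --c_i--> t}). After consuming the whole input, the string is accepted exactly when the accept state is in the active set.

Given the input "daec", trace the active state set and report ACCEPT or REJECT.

Answer: REJECT

Trace:
start: ε-closure({0}) = {0,1,2}
'd' @ 1: {3,4,6}
'a' @ 2: {1,2,5,6,7}  [accepting]
'e' @ 3: {}  — no active states
rest 'c' ignored (set empty)
after full input: {}  (accept=1 not in)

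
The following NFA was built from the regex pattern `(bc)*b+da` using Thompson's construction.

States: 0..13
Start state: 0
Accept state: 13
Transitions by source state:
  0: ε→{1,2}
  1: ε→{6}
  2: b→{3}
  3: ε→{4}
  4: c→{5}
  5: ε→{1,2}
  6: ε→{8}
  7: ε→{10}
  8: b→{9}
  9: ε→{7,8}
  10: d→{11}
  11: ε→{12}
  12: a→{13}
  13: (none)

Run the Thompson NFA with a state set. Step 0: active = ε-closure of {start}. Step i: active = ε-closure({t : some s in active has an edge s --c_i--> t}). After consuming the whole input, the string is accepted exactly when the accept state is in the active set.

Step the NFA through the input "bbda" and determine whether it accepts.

Answer: ACCEPT

Steps:
start: ε-closure({0}) = {0,1,2,6,8}
'b' @ 1: {3,4,7,8,9,10}
'b' @ 2: {7,8,9,10}
'd' @ 3: {11,12}
'a' @ 4: {13}  ✓accept
after full input: {13}  (accept=13 in)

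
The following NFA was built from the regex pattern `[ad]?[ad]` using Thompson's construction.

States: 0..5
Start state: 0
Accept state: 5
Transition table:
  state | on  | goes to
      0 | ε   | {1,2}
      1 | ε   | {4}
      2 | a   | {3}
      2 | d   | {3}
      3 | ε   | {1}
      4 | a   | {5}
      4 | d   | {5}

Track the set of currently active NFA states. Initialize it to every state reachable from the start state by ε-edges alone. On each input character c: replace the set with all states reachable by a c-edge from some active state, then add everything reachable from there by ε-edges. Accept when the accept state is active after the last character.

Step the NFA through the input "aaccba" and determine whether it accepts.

initial (ε-close {0}): {0,1,2,4}
'a' @ 1: {1,3,4,5}  [accepting]
'a' @ 2: {5}  [accepting]
'c' @ 3: {}  — no active states
rest 'cba' ignored (set empty)
after full input: {}  (accept=5 not in)

Answer: REJECT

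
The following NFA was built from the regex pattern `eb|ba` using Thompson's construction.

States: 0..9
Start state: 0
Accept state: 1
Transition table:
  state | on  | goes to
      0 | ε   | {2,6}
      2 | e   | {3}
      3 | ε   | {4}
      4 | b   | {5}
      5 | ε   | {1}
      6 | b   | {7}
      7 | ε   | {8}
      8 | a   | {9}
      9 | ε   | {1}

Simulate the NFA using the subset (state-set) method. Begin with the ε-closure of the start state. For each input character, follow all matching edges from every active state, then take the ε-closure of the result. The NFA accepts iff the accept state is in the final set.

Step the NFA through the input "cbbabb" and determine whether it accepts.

Answer: REJECT

Derivation:
initial (ε-close {0}): {0,2,6}
'c' @ 1: {}  — dead — no transitions
rest 'bbabb' ignored (set empty)
after full input: {}  (accept=1 not in)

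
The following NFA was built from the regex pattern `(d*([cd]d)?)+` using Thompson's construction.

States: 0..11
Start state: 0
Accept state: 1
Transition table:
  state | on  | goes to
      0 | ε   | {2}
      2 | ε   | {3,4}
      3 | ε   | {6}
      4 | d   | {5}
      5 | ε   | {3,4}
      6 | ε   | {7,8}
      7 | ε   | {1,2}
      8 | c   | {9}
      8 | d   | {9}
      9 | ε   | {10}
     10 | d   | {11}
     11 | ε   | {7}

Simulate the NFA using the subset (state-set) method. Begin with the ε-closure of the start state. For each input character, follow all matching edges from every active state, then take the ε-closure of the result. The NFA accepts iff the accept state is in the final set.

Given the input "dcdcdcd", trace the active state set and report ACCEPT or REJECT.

Answer: ACCEPT

Derivation:
initial (ε-close {0}): {0,1,2,3,4,6,7,8}
'd' @ 1: {1,2,3,4,5,6,7,8,9,10}  (accept∈set)
'c' @ 2: {9,10}
'd' @ 3: {1,2,3,4,6,7,8,11}  (accept∈set)
'c' @ 4: {9,10}
'd' @ 5: {1,2,3,4,6,7,8,11}  (accept∈set)
'c' @ 6: {9,10}
'd' @ 7: {1,2,3,4,6,7,8,11}  (accept∈set)
end set {1,2,3,4,6,7,8,11} — state 1 in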